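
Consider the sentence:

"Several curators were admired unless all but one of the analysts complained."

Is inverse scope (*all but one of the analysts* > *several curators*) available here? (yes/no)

No

*all but one of the analysts* occurs within the adjunct clause *unless all but one of the analysts complained*.
Since the clause is an adjunct (not a complement), the Adjunct Condition blocks QR across its edge.
So the wide-scope reading for *all but one of the analysts* is blocked.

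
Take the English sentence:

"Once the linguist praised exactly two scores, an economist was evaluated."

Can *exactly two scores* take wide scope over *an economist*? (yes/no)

No

*exactly two scores* sits inside the adjunct clause *once the linguist praised exactly two scores*.
Scope out of an adjunct clause is unavailable: QR respects the adjunct-island constraint.
There is no licit LF on which *exactly two scores* c-commands *an economist*.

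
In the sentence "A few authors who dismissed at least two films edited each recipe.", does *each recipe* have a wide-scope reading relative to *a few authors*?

The RC *who dismissed at least two films* is an island, but *each recipe* is not inside it — it is the matrix object, a clausemate of *a few authors*.
Since no island is crossed, the inverse ordering is licensed alongside surface scope.

Yes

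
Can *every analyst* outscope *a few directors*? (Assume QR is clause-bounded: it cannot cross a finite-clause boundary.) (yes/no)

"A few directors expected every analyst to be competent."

Yes

The ECM infinitive is scope-transparent — *every analyst* is free to raise above *a few directors*.
With no island boundary between them, the object can take inverse scope over the subject via ordinary QR within the clause.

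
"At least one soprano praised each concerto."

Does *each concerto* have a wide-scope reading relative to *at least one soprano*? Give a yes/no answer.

Yes

*at least one soprano* and *each concerto* are co-arguments of the matrix verb, with nothing but a clause-internal boundary between them.
QR within a single clause is free, so the lower quantifier may take scope over the higher one.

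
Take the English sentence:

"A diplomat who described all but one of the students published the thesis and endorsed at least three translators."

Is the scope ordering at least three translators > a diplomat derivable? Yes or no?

No

The target quantifier *at least three translators* is part of one conjunct of the coordinate structure (*endorsed at least three translators*).
QR out of a conjunct would have to apply non-ATB, which the CSC forbids.
*at least three translators* > *a diplomat* would require crossing that boundary, which is illicit.
(Only the surface reading survives: one fixed diplomat with respect to all the relevant translators.)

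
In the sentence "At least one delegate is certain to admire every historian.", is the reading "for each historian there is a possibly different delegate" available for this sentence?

That reading corresponds to *every historian* > *at least one delegate*.
*every historian* is inside a raising infinitive, which is transparent to QR (no CP barrier), so it behaves as a matrix argument.
Since no island is crossed, the inverse ordering is licensed alongside surface scope.
Both orderings are possible: *at least one delegate* > *every historian* and *every historian* > *at least one delegate*.

Yes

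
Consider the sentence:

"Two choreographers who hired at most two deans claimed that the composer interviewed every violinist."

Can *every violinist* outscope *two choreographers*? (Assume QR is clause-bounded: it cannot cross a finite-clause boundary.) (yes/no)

No

The DP *every violinist* is contained in the finite complement clause *that the composer interviewed every violinist*.
Under clause-bounded QR, a quantifier in an embedded finite clause cannot raise into the matrix clause.
The inverse ordering *every violinist* > *two choreographers* is therefore underivable.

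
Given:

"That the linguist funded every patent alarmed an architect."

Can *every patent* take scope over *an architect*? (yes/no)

Structurally, *every patent* is inside the sentential subject *that the linguist funded every patent*.
The Sentential Subject Constraint rules out raising the quantifier out of the that-clause subject.
So *every patent* cannot raise to a position above *an architect*.

No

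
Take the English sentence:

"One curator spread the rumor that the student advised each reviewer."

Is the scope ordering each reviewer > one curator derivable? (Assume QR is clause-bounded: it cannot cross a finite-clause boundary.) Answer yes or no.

No

The DP *each reviewer* is contained in the complex NP *the rumor that the student advised each reviewer*.
Since the clause is the complement of a nominal head, the CNPC blocks scope extraction.
*each reviewer* is confined to the island and cannot take scope over *one curator*.
(Only the surface reading survives: one fixed curator with respect to all the relevant reviewers.)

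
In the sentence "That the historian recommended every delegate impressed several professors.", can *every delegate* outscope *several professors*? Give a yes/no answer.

No

The target quantifier *every delegate* is part of the sentential subject *that the historian recommended every delegate*.
The Sentential Subject Constraint rules out raising the quantifier out of the that-clause subject.
So *every delegate* cannot raise to a position above *several professors*.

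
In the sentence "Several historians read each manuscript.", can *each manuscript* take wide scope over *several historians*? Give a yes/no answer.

Yes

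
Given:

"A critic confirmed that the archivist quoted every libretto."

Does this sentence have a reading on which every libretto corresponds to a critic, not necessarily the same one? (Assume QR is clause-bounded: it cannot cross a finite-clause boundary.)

No

This is the *every libretto* > *a critic* reading.
The target quantifier *every libretto* is part of the finite complement clause *that the archivist quoted every libretto*.
Finite CP is the ceiling for QR here, by assumption.
So *every libretto* cannot raise high enough to outscope *a critic*; only the surface ordering *a critic* > *every libretto* is available.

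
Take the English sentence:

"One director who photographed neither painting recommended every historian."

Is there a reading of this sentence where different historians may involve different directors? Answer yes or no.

Yes

The paraphrase describes the scope ordering *every historian* > *one director*.
*every historian* is a matrix argument; only *one director* is modified by the relative clause *who photographed neither painting*, so the RC island is irrelevant to the target quantifier.
Nothing blocks QR of the lower DP to a position above the higher one, so inverse scope is available.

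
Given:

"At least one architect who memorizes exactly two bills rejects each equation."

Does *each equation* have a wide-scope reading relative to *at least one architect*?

Yes

Although the sentence contains a relative clause (*who memorizes exactly two bills*), *each equation* is outside it, in the matrix VP.
Clause-internal QR can adjoin the lower DP above the subject, yielding the inverse reading.
So *each equation* > *at least one architect* is among the available readings.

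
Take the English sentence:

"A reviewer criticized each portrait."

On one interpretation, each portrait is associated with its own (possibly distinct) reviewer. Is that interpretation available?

That reading corresponds to *each portrait* > *a reviewer*.
*a reviewer* and *each portrait* are co-arguments of the matrix verb, with nothing but a clause-internal boundary between them.
No island intervenes, so both surface and inverse scope are derivable.

Yes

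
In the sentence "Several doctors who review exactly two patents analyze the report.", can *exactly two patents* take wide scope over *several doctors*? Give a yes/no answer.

The DP *exactly two patents* is contained in the relative clause *who review exactly two patents*.
Quantifiers inside a relative clause are trapped there; the RC boundary blocks QR.
*exactly two patents* > *several doctors* would require crossing that boundary, which is illicit.

No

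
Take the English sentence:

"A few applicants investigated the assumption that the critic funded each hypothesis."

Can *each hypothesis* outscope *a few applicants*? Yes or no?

No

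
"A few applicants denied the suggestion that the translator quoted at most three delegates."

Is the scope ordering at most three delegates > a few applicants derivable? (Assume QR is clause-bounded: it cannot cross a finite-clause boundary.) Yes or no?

No

The DP *at most three delegates* is contained in the complex NP *the suggestion that the translator quoted at most three delegates*.
Noun-complement clauses are scope islands (the Complex NP Constraint): a quantifier inside one cannot scope into the matrix.
*at most three delegates* > *a few applicants* would require crossing that boundary, which is illicit.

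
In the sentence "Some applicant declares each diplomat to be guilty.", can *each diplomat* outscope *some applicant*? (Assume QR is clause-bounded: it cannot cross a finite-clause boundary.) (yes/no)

Yes

ECM infinitives lack a CP barrier, so *each diplomat* can QR over the matrix subject *some applicant*.
Since no island is crossed, the inverse ordering is licensed alongside surface scope.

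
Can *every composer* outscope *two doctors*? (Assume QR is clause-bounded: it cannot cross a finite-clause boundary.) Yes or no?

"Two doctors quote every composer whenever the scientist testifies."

Yes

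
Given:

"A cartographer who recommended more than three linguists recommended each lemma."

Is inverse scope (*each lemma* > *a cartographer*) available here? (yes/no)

The relative clause *who recommended more than three linguists* modifies *a cartographer*, but *each lemma* is not inside that relative clause — it is an argument of the matrix verb.
Ordinary QR to a clause-peripheral position gives the wide-scope LF for the lower DP.

Yes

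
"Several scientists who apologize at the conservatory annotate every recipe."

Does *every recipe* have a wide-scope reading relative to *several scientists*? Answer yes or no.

Yes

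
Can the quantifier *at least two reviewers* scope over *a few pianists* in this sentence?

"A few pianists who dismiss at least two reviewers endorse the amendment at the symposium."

*at least two reviewers* occurs within the relative clause *who dismiss at least two reviewers*.
A relative clause is a scope island — quantifier raising cannot cross its boundary.
*at least two reviewers* > *a few pianists* would require crossing that boundary, which is illicit.

No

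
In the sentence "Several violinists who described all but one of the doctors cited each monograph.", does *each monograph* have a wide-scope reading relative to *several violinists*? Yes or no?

Yes

*each monograph* sits in the matrix clause, not in the relative clause on *several violinists*.
Clause-internal QR can adjoin the lower DP above the subject, yielding the inverse reading.
The sentence is scopally ambiguous between *several violinists* > *each monograph* and *each monograph* > *several violinists*.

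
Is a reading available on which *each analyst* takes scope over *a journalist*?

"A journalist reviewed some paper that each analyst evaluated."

*each analyst* is embedded in the relative clause *that each analyst evaluated* modifying *some paper*.
Relative clauses block scope extraction: QR cannot target a position outside the modified NP.
There is no licit LF on which *each analyst* c-commands *a journalist*.

No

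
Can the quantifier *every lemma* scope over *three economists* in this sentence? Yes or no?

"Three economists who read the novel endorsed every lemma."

Yes

The RC *who read the novel* is an island, but *every lemma* is not inside it — it is the matrix object, a clausemate of *three economists*.
With no island boundary between them, the object can take inverse scope over the subject via ordinary QR within the clause.
So *every lemma* > *three economists* is among the available readings.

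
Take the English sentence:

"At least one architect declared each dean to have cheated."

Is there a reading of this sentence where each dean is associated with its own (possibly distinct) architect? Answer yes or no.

Yes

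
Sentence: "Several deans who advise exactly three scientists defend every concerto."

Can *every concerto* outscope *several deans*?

The RC *who advise exactly three scientists* is an island, but *every concerto* is not inside it — it is the matrix object, a clausemate of *several deans*.
No island intervenes, so both surface and inverse scope are derivable.

Yes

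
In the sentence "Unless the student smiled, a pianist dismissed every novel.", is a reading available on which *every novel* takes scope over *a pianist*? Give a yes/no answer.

Although there is an adjunct clause, *every novel* is in the main clause, not inside the adjunct.
Clause-internal QR can adjoin the lower DP above the subject, yielding the inverse reading.
Both orderings are possible: *a pianist* > *every novel* and *every novel* > *a pianist*.

Yes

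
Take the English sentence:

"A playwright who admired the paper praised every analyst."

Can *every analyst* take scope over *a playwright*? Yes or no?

Yes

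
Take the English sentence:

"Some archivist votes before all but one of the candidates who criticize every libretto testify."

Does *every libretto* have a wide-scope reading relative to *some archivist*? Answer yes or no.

No

*every libretto* sits inside the relative clause *who criticize every libretto*, which is itself inside the adjunct *before all but one of the candidates who criticize every libretto testify*.
Two island boundaries intervene — the relative clause and the adjunct. Either alone would block QR.
The inverse ordering *every libretto* > *some archivist* is therefore underivable.
(Only the surface reading survives: one fixed archivist with respect to all the relevant librettos.)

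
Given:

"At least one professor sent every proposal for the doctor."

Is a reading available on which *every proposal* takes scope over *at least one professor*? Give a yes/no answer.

*at least one professor* and *every proposal* are co-arguments of the matrix verb, with nothing but a clause-internal boundary between them.
Nothing blocks QR of the lower DP to a position above the higher one, so inverse scope is available.

Yes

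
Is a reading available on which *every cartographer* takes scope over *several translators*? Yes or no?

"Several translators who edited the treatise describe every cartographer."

Yes

Although the sentence contains a relative clause (*who edited the treatise*), *every cartographer* is outside it, in the matrix VP.
Clause-internal QR can adjoin the lower DP above the subject, yielding the inverse reading.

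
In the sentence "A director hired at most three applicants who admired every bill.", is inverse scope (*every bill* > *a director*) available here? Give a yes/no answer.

No

*every bill* sits inside the relative clause *who admired every bill* modifying *at most three applicants*.
The relative clause forms an island for QR, so the quantifier is confined to the head noun's restrictor.
*every bill* is confined to the island and cannot take scope over *a director*.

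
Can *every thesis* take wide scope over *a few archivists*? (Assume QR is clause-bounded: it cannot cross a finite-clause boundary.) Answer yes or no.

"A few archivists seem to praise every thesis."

*every thesis* is the object of the infinitival complement of a raising predicate; raising infinitives are transparent for QR, so the two DPs are in effect clausemates.
No island intervenes, so both surface and inverse scope are derivable.

Yes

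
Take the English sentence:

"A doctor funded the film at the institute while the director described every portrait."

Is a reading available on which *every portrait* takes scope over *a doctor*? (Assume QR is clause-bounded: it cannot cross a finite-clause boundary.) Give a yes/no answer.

No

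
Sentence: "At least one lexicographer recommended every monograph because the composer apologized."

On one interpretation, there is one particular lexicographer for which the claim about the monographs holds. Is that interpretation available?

This is the *at least one lexicographer* > *every monograph* reading.
Nothing needs to raise for *at least one lexicographer* > *every monograph*, so no island constraint is at stake.

Yes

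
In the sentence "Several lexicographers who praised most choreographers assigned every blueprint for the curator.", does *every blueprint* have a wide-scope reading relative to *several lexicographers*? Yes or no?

Yes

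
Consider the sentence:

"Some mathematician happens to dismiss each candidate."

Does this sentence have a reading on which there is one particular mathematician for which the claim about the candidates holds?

Yes

That reading corresponds to *some mathematician* > *each candidate*.
That is the surface-scope ordering, which is always one of the available readings — island constraints only ever restrict inverse scope.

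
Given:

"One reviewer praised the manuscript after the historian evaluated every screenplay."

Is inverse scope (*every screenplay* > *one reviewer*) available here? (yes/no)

Structurally, *every screenplay* is inside the adjunct clause *after the historian evaluated every screenplay*.
Since the clause is an adjunct (not a complement), the Adjunct Condition blocks QR across its edge.
So *every screenplay* cannot raise high enough to outscope *one reviewer*; only the surface ordering *one reviewer* > *every screenplay* is available.

No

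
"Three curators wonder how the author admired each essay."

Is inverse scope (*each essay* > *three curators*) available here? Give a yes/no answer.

No

*each essay* sits inside the embedded question *how the author admired each essay*.
The wh-island constraint blocks QR out of an embedded interrogative.
*each essay* is confined to the island and cannot take scope over *three curators*.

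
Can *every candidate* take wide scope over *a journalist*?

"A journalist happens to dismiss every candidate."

Yes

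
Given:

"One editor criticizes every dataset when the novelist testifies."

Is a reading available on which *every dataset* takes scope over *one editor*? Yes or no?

Yes

Neither queried DP is inside the adjunct, so the adjunct-island constraint does not apply.
Since no island is crossed, the inverse ordering is licensed alongside surface scope.
Both orderings are possible: *one editor* > *every dataset* and *every dataset* > *one editor*.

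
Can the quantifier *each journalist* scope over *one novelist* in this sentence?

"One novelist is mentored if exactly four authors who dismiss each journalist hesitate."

No

*each journalist* occurs within the relative clause *who dismiss each journalist*, which is itself inside the adjunct *if exactly four authors who dismiss each journalist hesitate*.
Even if one barrier were somehow void, the other would still block QR.
So *each journalist* cannot raise high enough to outscope *one novelist*; only the surface ordering *one novelist* > *each journalist* is available.
(Only the surface reading survives: one fixed novelist with respect to all the relevant journalists.)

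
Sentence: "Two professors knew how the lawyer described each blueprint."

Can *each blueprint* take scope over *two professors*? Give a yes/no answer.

No

*each blueprint* is embedded in the embedded question *how the lawyer described each blueprint*.
The wh-island constraint blocks QR out of an embedded interrogative.
*each blueprint* > *two professors* would require crossing that boundary, which is illicit.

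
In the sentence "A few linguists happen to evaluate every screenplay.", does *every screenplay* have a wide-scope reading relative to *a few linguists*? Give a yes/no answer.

*every screenplay* is the object of the infinitival complement of a raising predicate; raising infinitives are transparent for QR, so the two DPs are in effect clausemates.
Clause-internal QR can adjoin the lower DP above the subject, yielding the inverse reading.
The sentence is scopally ambiguous between *a few linguists* > *every screenplay* and *every screenplay* > *a few linguists*.

Yes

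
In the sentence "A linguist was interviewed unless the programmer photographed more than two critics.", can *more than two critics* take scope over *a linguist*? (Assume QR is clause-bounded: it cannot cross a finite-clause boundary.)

No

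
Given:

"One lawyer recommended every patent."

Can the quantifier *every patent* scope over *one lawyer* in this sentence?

Yes

Both DPs are arguments of the same predicate; there is no clause or island boundary between them.
Clause-internal QR can adjoin the lower DP above the subject, yielding the inverse reading.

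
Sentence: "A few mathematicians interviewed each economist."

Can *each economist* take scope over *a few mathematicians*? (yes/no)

Yes

Both DPs are arguments of the same predicate; there is no clause or island boundary between them.
No island intervenes, so both surface and inverse scope are derivable.
The sentence is scopally ambiguous between *a few mathematicians* > *each economist* and *each economist* > *a few mathematicians*.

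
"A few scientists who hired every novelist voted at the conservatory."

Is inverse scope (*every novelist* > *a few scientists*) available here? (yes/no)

*every novelist* occurs within the relative clause *who hired every novelist*.
Quantifiers inside a relative clause are trapped there; the RC boundary blocks QR.
So *every novelist* cannot raise high enough to outscope *a few scientists*; only the surface ordering *a few scientists* > *every novelist* is available.

No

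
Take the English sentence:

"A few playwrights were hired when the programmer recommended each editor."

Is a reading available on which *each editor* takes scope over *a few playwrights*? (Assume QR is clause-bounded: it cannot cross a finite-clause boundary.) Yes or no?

No

*each editor* occurs within the adjunct clause *when the programmer recommended each editor*.
Since the clause is an adjunct (not a complement), the Adjunct Condition blocks QR across its edge.
So *each editor* cannot raise to a position above *a few playwrights*.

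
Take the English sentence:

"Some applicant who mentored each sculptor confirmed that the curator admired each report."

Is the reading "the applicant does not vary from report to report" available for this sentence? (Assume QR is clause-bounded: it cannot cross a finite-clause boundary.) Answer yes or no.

This is the *some applicant* > *each report* reading.
Surface scope (*some applicant* > *each report*) is always derivable; islands only block QR, not in-situ interpretation.

Yes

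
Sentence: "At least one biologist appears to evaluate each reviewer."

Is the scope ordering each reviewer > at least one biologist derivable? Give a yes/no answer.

*each reviewer* is the object of the infinitival complement of a raising predicate; raising infinitives are transparent for QR, so the two DPs are in effect clausemates.
No island intervenes, so both surface and inverse scope are derivable.
So *each reviewer* > *at least one biologist* is among the available readings.

Yes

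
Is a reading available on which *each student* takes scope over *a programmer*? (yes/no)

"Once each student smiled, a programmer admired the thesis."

No

Structurally, *each student* is inside the adjunct clause *once each student smiled*.
The adjunct-island constraint bars QR out of an adverbial clause.
The ordering *each student* > *a programmer* is therefore underivable.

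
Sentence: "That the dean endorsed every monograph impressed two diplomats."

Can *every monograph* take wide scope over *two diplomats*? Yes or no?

*every monograph* is embedded in the sentential subject *that the dean endorsed every monograph*.
Subjects — clausal subjects included — are islands for extraction, and QR is no exception.
The ordering *every monograph* > *two diplomats* is therefore underivable.

No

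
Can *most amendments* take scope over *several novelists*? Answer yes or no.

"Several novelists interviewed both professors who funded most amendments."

No

*most amendments* is embedded in the relative clause *who funded most amendments* modifying *both professors*.
QR out of a relative clause is ruled out by the relative-clause island constraint.
So *most amendments* cannot raise to a position above *several novelists*.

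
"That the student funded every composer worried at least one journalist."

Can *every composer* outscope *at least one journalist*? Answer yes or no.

No

*every composer* is embedded in the sentential subject *that the student funded every composer*.
Clausal subjects are scope islands; QR from inside the subject into the matrix is barred.
So the wide-scope reading for *every composer* is blocked.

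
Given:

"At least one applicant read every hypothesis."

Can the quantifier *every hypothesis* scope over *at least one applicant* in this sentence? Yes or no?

*every hypothesis* is the matrix object and *at least one applicant* the matrix subject; the two are clausemates.
Clause-internal QR can adjoin the lower DP above the subject, yielding the inverse reading.

Yes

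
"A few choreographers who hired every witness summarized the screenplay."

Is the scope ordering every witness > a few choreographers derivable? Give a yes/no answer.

No

Structurally, *every witness* is inside the relative clause *who hired every witness*.
Relative clauses block scope extraction: QR cannot target a position outside the modified NP.
There is no licit LF on which *every witness* c-commands *a few choreographers*.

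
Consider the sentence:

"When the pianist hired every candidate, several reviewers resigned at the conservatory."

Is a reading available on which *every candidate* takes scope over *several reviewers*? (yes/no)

No

*every candidate* sits inside the adjunct clause *when the pianist hired every candidate*.
Adverbial clauses are not L-marked, so they are barriers for QR — the quantifier cannot escape the adjunct.
There is no licit LF on which *every candidate* c-commands *several reviewers*.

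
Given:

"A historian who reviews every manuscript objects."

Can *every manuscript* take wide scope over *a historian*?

No

The DP *every manuscript* is contained in the relative clause *who reviews every manuscript*.
Quantifiers inside a relative clause are trapped there; the RC boundary blocks QR.
Hence only narrow scope for *every manuscript* (under *a historian*) survives.
(Only the surface reading survives: one fixed historian with respect to all the relevant manuscripts.)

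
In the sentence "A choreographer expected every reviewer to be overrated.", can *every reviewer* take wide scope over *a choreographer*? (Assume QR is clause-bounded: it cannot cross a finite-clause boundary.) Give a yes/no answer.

Yes

*every reviewer* is the subject of an ECM infinitive — the infinitival complement of an ECM verb is not a scope island, so *every reviewer* can raise into the matrix clause.
No island intervenes, so both surface and inverse scope are derivable.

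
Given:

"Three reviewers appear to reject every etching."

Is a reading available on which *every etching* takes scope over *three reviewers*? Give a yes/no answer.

Yes

Raising constructions are monoclausal for scope purposes; *every etching* is not separated from *three reviewers* by any island.
With no island boundary between them, the object can take inverse scope over the subject via ordinary QR within the clause.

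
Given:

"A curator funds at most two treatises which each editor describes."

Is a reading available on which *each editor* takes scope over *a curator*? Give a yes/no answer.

No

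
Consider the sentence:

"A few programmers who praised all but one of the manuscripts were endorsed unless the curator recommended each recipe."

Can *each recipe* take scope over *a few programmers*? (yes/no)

The DP *each recipe* is contained in the adjunct clause *unless the curator recommended each recipe*.
Scope out of an adjunct clause is unavailable: QR respects the adjunct-island constraint.
So the wide-scope reading for *each recipe* is blocked.

No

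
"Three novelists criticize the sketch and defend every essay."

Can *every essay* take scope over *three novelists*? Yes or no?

Structurally, *every essay* is inside one conjunct of the coordinate structure (*defend every essay*).
The Coordinate Structure Constraint blocks movement (including QR) out of a single conjunct.
*every essay* > *three novelists* would require crossing that boundary, which is illicit.

No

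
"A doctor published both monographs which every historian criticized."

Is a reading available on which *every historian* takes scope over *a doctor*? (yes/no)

The target quantifier *every historian* is part of the relative clause *which every historian criticized* modifying *both monographs*.
Relative clauses block scope extraction: QR cannot target a position outside the modified NP.
*every historian* is confined to the island and cannot take scope over *a doctor*.

No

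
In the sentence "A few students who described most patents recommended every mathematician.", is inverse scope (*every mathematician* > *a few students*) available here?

The relative clause *who described most patents* modifies *a few students*, but *every mathematician* is not inside that relative clause — it is an argument of the matrix verb.
Clause-internal QR can adjoin the lower DP above the subject, yielding the inverse reading.
Both orderings are possible: *a few students* > *every mathematician* and *every mathematician* > *a few students*.

Yes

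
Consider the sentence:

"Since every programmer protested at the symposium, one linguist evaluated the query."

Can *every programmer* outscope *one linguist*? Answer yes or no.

No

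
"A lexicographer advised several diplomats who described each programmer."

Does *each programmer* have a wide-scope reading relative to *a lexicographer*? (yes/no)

No

*each programmer* is embedded in the relative clause *who described each programmer* modifying *several diplomats*.
QR out of a relative clause is ruled out by the relative-clause island constraint.
There is no licit LF on which *each programmer* c-commands *a lexicographer*.
(Only the surface reading survives: one fixed lexicographer with respect to all the relevant programmers.)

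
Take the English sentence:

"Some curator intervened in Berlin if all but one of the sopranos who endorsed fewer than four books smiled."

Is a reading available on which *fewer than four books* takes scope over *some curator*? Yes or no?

The target quantifier *fewer than four books* is part of the relative clause *who endorsed fewer than four books*, which is itself inside the adjunct *if all but one of the sopranos who endorsed fewer than four books smiled*.
Both the relative clause and the enclosing adjunct are scope islands; QR cannot cross either.
There is no licit LF on which *fewer than four books* c-commands *some curator*.

No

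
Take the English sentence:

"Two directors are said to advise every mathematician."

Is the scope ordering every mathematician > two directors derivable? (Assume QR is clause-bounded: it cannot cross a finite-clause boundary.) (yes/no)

Yes

Raising constructions are monoclausal for scope purposes; *every mathematician* is not separated from *two directors* by any island.
QR within a single clause is free, so the lower quantifier may take scope over the higher one.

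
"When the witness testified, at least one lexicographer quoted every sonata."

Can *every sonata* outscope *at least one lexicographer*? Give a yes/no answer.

Yes

The adjunct island is irrelevant here — *every sonata* and *at least one lexicographer* are both in the matrix clause.
Since no island is crossed, the inverse ordering is licensed alongside surface scope.
Both orderings are possible: *at least one lexicographer* > *every sonata* and *every sonata* > *at least one lexicographer*.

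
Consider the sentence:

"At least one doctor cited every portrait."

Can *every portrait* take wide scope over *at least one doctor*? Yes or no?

Both DPs are arguments of the same predicate; there is no clause or island boundary between them.
Clause-internal QR can adjoin the lower DP above the subject, yielding the inverse reading.
Both orderings are possible: *at least one doctor* > *every portrait* and *every portrait* > *at least one doctor*.

Yes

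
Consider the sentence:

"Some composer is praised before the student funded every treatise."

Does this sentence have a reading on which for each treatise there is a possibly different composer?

No

The paraphrase describes the scope ordering *every treatise* > *some composer*.
Structurally, *every treatise* is inside the adjunct clause *before the student funded every treatise*.
Adjunct clauses are scope islands: a quantifier inside an adjunct cannot raise into the matrix clause.
*every treatise* is confined to the island and cannot take scope over *some composer*.
(Only the surface reading survives: one fixed composer with respect to all the relevant treatises.)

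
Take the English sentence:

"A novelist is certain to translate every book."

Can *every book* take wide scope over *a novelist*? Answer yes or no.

Yes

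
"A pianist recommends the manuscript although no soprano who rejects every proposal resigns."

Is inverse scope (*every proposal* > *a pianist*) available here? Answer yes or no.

No

*every proposal* occurs within the relative clause *who rejects every proposal*, which is itself inside the adjunct *although no soprano who rejects every proposal resigns*.
Nested islands: the RC island is itself inside an adjunct island, so wide scope is doubly excluded.
The inverse ordering *every proposal* > *a pianist* is therefore underivable.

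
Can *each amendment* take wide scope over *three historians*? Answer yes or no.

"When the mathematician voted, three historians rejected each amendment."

The adjunct island is irrelevant here — *each amendment* and *three historians* are both in the matrix clause.
Nothing blocks QR of the lower DP to a position above the higher one, so inverse scope is available.

Yes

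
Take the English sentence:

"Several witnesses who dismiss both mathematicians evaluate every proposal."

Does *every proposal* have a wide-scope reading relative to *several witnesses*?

*every proposal* sits in the matrix clause, not in the relative clause on *several witnesses*.
Ordinary QR to a clause-peripheral position gives the wide-scope LF for the lower DP.
So *every proposal* > *several witnesses* is among the available readings.

Yes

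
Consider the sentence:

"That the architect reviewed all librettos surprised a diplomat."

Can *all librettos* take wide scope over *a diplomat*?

*all librettos* occurs within the sentential subject *that the architect reviewed all librettos*.
Subjects — clausal subjects included — are islands for extraction, and QR is no exception.
There is no licit LF on which *all librettos* c-commands *a diplomat*.

No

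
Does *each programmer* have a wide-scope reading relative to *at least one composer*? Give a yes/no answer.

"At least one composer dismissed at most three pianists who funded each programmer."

No

The DP *each programmer* is contained in the relative clause *who funded each programmer* modifying *at most three pianists*.
Relative clauses are scope islands: a quantifier cannot QR out of a relative clause to take scope in the matrix clause.
Hence only narrow scope for *each programmer* (under *at least one composer*) survives.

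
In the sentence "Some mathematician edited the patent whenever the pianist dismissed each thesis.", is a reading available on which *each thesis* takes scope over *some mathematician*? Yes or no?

Structurally, *each thesis* is inside the adjunct clause *whenever the pianist dismissed each thesis*.
Scope out of an adjunct clause is unavailable: QR respects the adjunct-island constraint.
So *each thesis* cannot raise to a position above *some mathematician*.

No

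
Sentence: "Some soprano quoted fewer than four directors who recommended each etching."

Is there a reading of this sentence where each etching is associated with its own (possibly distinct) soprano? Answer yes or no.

No

That reading corresponds to *each etching* > *some soprano*.
*each etching* sits inside the relative clause *who recommended each etching* modifying *fewer than four directors*.
Quantifiers inside a relative clause are trapped there; the RC boundary blocks QR.
Hence only narrow scope for *each etching* (under *some soprano*) survives.
(Only the surface reading survives: one fixed soprano with respect to all the relevant etchings.)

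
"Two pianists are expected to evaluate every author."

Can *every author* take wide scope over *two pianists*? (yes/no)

*every author* is the object of the infinitival complement of a raising predicate; raising infinitives are transparent for QR, so the two DPs are in effect clausemates.
Clause-internal QR can adjoin the lower DP above the subject, yielding the inverse reading.

Yes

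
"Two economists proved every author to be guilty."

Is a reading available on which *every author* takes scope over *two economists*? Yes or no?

Yes

The ECM infinitive is scope-transparent — *every author* is free to raise above *two economists*.
Nothing blocks QR of the lower DP to a position above the higher one, so inverse scope is available.
So *every author* > *two economists* is among the available readings.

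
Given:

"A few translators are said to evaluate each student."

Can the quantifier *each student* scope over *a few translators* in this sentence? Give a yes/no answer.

*each student* is the object of the infinitival complement of a raising predicate; raising infinitives are transparent for QR, so the two DPs are in effect clausemates.
Since no island is crossed, the inverse ordering is licensed alongside surface scope.
Both orderings are possible: *a few translators* > *each student* and *each student* > *a few translators*.

Yes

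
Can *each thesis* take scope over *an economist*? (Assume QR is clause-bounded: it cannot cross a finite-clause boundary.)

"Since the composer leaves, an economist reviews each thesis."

The adjunct clause does not contain *each thesis*, which is the matrix object.
QR within a single clause is free, so the lower quantifier may take scope over the higher one.
Both orderings are possible: *an economist* > *each thesis* and *each thesis* > *an economist*.

Yes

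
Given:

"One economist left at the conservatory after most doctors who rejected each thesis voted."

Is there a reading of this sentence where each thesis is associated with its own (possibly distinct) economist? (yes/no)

No

The described interpretation is the *each thesis* > *one economist* scoping.
Structurally, *each thesis* is inside the relative clause *who rejected each thesis*, which is itself inside the adjunct *after most doctors who rejected each thesis voted*.
The quantifier would have to escape first the RC and then the adjunct — two independent island violations.
Hence only narrow scope for *each thesis* (under *one economist*) survives.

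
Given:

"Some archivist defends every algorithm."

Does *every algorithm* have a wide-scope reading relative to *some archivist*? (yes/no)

Yes

Both DPs are arguments of the same predicate; there is no clause or island boundary between them.
Since no island is crossed, the inverse ordering is licensed alongside surface scope.
Both orderings are possible: *some archivist* > *every algorithm* and *every algorithm* > *some archivist*.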